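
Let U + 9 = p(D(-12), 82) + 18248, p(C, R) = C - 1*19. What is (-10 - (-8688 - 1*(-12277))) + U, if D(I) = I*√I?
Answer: 14621 - 24*I*√3 ≈ 14621.0 - 41.569*I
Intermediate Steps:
D(I) = I^(3/2)
p(C, R) = -19 + C (p(C, R) = C - 19 = -19 + C)
U = 18220 - 24*I*√3 (U = -9 + ((-19 + (-12)^(3/2)) + 18248) = -9 + ((-19 - 24*I*√3) + 18248) = -9 + (18229 - 24*I*√3) = 18220 - 24*I*√3 ≈ 18220.0 - 41.569*I)
(-10 - (-8688 - 1*(-12277))) + U = (-10 - (-8688 - 1*(-12277))) + (18220 - 24*I*√3) = (-10 - (-8688 + 12277)) + (18220 - 24*I*√3) = (-10 - 1*3589) + (18220 - 24*I*√3) = (-10 - 3589) + (18220 - 24*I*√3) = -3599 + (18220 - 24*I*√3) = 14621 - 24*I*√3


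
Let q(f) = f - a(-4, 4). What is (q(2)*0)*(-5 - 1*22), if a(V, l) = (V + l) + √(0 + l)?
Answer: 0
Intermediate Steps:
a(V, l) = V + l + √l (a(V, l) = (V + l) + √l = V + l + √l)
q(f) = -2 + f (q(f) = f - (-4 + 4 + √4) = f - (-4 + 4 + 2) = f - 1*2 = f - 2 = -2 + f)
(q(2)*0)*(-5 - 1*22) = ((-2 + 2)*0)*(-5 - 1*22) = (0*0)*(-5 - 22) = 0*(-27) = 0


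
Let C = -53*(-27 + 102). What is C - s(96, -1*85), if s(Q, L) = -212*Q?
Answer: 16377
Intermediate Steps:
C = -3975 (C = -53*75 = -3975)
C - s(96, -1*85) = -3975 - (-212)*96 = -3975 - 1*(-20352) = -3975 + 20352 = 16377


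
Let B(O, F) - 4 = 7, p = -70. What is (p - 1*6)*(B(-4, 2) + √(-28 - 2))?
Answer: -836 - 76*I*√30 ≈ -836.0 - 416.27*I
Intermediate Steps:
B(O, F) = 11 (B(O, F) = 4 + 7 = 11)
(p - 1*6)*(B(-4, 2) + √(-28 - 2)) = (-70 - 1*6)*(11 + √(-28 - 2)) = (-70 - 6)*(11 + √(-30)) = -76*(11 + I*√30) = -836 - 76*I*√30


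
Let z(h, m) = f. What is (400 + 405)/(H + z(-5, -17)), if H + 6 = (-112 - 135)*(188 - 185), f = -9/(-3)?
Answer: -805/744 ≈ -1.0820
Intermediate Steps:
f = 3 (f = -9*(-1/3) = 3)
z(h, m) = 3
H = -747 (H = -6 + (-112 - 135)*(188 - 185) = -6 - 247*3 = -6 - 741 = -747)
(400 + 405)/(H + z(-5, -17)) = (400 + 405)/(-747 + 3) = 805/(-744) = 805*(-1/744) = -805/744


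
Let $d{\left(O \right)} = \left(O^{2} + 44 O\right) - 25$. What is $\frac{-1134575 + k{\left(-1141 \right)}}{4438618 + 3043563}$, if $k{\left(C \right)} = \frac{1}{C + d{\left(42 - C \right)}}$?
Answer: $- \frac{1645559215624}{10851968267875} \approx -0.15164$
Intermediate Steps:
$d{\left(O \right)} = -25 + O^{2} + 44 O$
$k{\left(C \right)} = \frac{1}{1823 + \left(42 - C\right)^{2} - 43 C}$ ($k{\left(C \right)} = \frac{1}{C + \left(-25 + \left(42 - C\right)^{2} + 44 \left(42 - C\right)\right)} = \frac{1}{C - \left(-1823 - \left(42 - C\right)^{2} + 44 C\right)} = \frac{1}{C + \left(1823 + \left(42 - C\right)^{2} - 44 C\right)} = \frac{1}{1823 + \left(42 - C\right)^{2} - 43 C}$)
$\frac{-1134575 + k{\left(-1141 \right)}}{4438618 + 3043563} = \frac{-1134575 + \frac{1}{3587 + \left(-1141\right)^{2} - -144907}}{4438618 + 3043563} = \frac{-1134575 + \frac{1}{3587 + 1301881 + 144907}}{7482181} = \left(-1134575 + \frac{1}{1450375}\right) \frac{1}{7482181} = \left(- \frac{1645559215624}{1450375}\right) \frac{1}{7482181} = - \frac{1645559215624}{10851968267875}$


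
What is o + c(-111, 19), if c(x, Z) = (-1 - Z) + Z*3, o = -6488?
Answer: -6451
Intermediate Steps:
c(x, Z) = -1 + 2*Z (c(x, Z) = (-1 - Z) + 3*Z = -1 + 2*Z)
o + c(-111, 19) = -6488 + (-1 + 2*19) = -6488 + (-1 + 38) = -6488 + 37 = -6451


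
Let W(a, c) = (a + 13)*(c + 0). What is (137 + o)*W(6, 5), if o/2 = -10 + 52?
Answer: 20995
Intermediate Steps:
o = 84 (o = 2*(-10 + 52) = 2*42 = 84)
W(a, c) = c*(13 + a) (W(a, c) = (13 + a)*c = c*(13 + a))
(137 + o)*W(6, 5) = (137 + 84)*(5*(13 + 6)) = 221*(5*19) = 221*95 = 20995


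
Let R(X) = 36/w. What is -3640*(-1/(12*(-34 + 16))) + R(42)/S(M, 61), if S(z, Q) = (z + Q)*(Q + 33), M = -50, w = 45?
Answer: -1176121/69795 ≈ -16.851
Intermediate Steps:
S(z, Q) = (33 + Q)*(Q + z) (S(z, Q) = (Q + z)*(33 + Q) = (33 + Q)*(Q + z))
R(X) = ⅘ (R(X) = 36/45 = 36*(1/45) = ⅘)
-3640*(-1/(12*(-34 + 16))) + R(42)/S(M, 61) = -3640*(-1/(12*(-34 + 16))) + 4/(5*(61² + 33*61 + 33*(-50) + 61*(-50))) = -3640/((-12*(-18))) + 4/(5*(3721 + 2013 - 1650 - 3050)) = -3640/216 + (⅘)/1034 = -3640*1/216 + (⅘)*(1/1034) = -455/27 + 2/2585 = -1176121/69795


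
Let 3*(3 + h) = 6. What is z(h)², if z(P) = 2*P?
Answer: 4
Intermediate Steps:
h = -1 (h = -3 + (⅓)*6 = -3 + 2 = -1)
z(h)² = (2*(-1))² = (-2)² = 4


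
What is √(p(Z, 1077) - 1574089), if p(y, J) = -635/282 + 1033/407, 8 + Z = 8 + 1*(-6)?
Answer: 5*I*√829423300214454/114774 ≈ 1254.6*I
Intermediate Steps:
Z = -6 (Z = -8 + (8 + 1*(-6)) = -8 + (8 - 6) = -8 + 2 = -6)
p(y, J) = 32861/114774 (p(y, J) = -635*1/282 + 1033*(1/407) = -635/282 + 1033/407 = 32861/114774)
√(p(Z, 1077) - 1574089) = √(32861/114774 - 1574089) = √(-180664458025/114774) = 5*I*√829423300214454/114774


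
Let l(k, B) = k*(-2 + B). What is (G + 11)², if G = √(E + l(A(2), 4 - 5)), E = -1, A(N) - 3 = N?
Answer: 105 + 88*I ≈ 105.0 + 88.0*I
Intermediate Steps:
A(N) = 3 + N
G = 4*I (G = √(-1 + (3 + 2)*(-2 + (4 - 5))) = √(-1 + 5*(-2 - 1)) = √(-1 + 5*(-3)) = √(-1 - 15) = √(-16) = 4*I ≈ 4.0*I)
(G + 11)² = (4*I + 11)² = (11 + 4*I)²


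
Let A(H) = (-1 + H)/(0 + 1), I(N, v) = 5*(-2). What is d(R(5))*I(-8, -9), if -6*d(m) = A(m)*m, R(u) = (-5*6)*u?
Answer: 37750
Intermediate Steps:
I(N, v) = -10
A(H) = -1 + H (A(H) = (-1 + H)/1 = (-1 + H)*1 = -1 + H)
R(u) = -30*u
d(m) = -m*(-1 + m)/6 (d(m) = -(-1 + m)*m/6 = -m*(-1 + m)/6)
d(R(5))*I(-8, -9) = ((-30*5)*(1 - (-30)*5)/6)*(-10) = ((⅙)*(-150)*(1 - 1*(-150)))*(-10) = ((⅙)*(-150)*(1 + 150))*(-10) = ((⅙)*(-150)*151)*(-10) = -3775*(-10) = 37750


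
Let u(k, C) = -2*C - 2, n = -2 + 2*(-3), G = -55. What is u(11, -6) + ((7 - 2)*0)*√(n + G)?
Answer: 10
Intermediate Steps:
n = -8 (n = -2 - 6 = -8)
u(k, C) = -2 - 2*C
u(11, -6) + ((7 - 2)*0)*√(n + G) = (-2 - 2*(-6)) + ((7 - 2)*0)*√(-8 - 55) = (-2 + 12) + (5*0)*√(-63) = 10 + 0*(3*I*√7) = 10 + 0 = 10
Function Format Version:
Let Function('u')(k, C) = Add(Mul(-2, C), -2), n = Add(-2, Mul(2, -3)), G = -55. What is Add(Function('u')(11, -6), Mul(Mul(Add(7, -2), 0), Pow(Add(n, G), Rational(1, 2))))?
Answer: 10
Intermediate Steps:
n = -8 (n = Add(-2, -6) = -8)
Function('u')(k, C) = Add(-2, Mul(-2, C))
Add(Function('u')(11, -6), Mul(Mul(Add(7, -2), 0), Pow(Add(n, G), Rational(1, 2)))) = Add(Add(-2, Mul(-2, -6)), Mul(Mul(Add(7, -2), 0), Pow(Add(-8, -55), Rational(1, 2)))) = Add(Add(-2, 12), Mul(Mul(5, 0), Pow(-63, Rational(1, 2)))) = Add(10, Mul(0, Mul(3, I, Pow(7, Rational(1, 2))))) = Add(10, 0) = 10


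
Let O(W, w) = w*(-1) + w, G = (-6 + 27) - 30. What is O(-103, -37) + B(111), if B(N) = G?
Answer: -9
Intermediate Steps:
G = -9 (G = 21 - 30 = -9)
O(W, w) = 0 (O(W, w) = -w + w = 0)
B(N) = -9
O(-103, -37) + B(111) = 0 - 9 = -9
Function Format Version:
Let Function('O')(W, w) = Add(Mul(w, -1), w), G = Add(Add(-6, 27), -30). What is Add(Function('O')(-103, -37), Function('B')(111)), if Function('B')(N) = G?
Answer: -9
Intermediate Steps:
G = -9 (G = Add(21, -30) = -9)
Function('O')(W, w) = 0 (Function('O')(W, w) = Add(Mul(-1, w), w) = 0)
Function('B')(N) = -9
Add(Function('O')(-103, -37), Function('B')(111)) = Add(0, -9) = -9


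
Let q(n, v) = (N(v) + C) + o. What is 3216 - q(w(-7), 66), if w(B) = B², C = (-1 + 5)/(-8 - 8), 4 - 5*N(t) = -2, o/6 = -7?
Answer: 65141/20 ≈ 3257.1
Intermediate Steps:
o = -42 (o = 6*(-7) = -42)
N(t) = 6/5 (N(t) = ⅘ - ⅕*(-2) = ⅘ + ⅖ = 6/5)
C = -¼ (C = 4/(-16) = 4*(-1/16) = -¼ ≈ -0.25000)
q(n, v) = -821/20 (q(n, v) = (6/5 - ¼) - 42 = 19/20 - 42 = -821/20)
3216 - q(w(-7), 66) = 3216 - 1*(-821/20) = 3216 + 821/20 = 65141/20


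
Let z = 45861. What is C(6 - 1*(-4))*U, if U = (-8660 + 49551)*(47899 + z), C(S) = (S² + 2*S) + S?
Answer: 498412220800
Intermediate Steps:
C(S) = S² + 3*S
U = 3833940160 (U = (-8660 + 49551)*(47899 + 45861) = 40891*93760 = 3833940160)
C(6 - 1*(-4))*U = ((6 - 1*(-4))*(3 + (6 - 1*(-4))))*3833940160 = ((6 + 4)*(3 + (6 + 4)))*3833940160 = (10*(3 + 10))*3833940160 = (10*13)*3833940160 = 130*3833940160 = 498412220800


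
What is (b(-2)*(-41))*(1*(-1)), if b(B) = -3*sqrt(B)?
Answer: -123*I*sqrt(2) ≈ -173.95*I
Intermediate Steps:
(b(-2)*(-41))*(1*(-1)) = (-3*I*sqrt(2)*(-41))*(1*(-1)) = (-3*I*sqrt(2)*(-41))*(-1) = (123*I*sqrt(2))*(-1) = -123*I*sqrt(2)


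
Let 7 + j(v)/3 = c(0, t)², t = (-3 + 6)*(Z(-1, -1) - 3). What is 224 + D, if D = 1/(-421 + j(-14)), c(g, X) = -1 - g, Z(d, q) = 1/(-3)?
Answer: 98335/439 ≈ 224.00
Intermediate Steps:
Z(d, q) = -⅓
t = -10 (t = (-3 + 6)*(-⅓ - 3) = 3*(-10/3) = -10)
j(v) = -18 (j(v) = -21 + 3*(-1 - 1*0)² = -21 + 3*(-1 + 0)² = -21 + 3*(-1)² = -21 + 3*1 = -21 + 3 = -18)
D = -1/439 (D = 1/(-421 - 18) = 1/(-439) = -1/439 ≈ -0.0022779)
224 + D = 224 - 1/439 = 98335/439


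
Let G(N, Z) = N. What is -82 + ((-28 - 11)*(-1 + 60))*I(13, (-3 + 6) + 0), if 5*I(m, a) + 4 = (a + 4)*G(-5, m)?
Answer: 89329/5 ≈ 17866.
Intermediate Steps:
I(m, a) = -24/5 - a (I(m, a) = -4/5 + ((a + 4)*(-5))/5 = -4/5 + ((4 + a)*(-5))/5 = -4/5 + (-20 - 5*a)/5 = -4/5 + (-4 - a) = -24/5 - a)
-82 + ((-28 - 11)*(-1 + 60))*I(13, (-3 + 6) + 0) = -82 + ((-28 - 11)*(-1 + 60))*(-24/5 - ((-3 + 6) + 0)) = -82 + (-39*59)*(-24/5 - (3 + 0)) = -82 - 2301*(-24/5 - 1*3) = -82 - 2301*(-24/5 - 3) = -82 - 2301*(-39/5) = -82 + 89739/5 = 89329/5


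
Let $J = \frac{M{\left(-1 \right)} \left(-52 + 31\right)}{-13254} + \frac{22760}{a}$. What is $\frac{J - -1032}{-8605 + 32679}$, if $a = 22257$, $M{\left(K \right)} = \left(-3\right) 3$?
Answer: $\frac{101577183121}{2367230749524} \approx 0.04291$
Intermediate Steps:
$M{\left(K \right)} = -9$
$J = \frac{99151489}{98331426}$ ($J = \frac{\left(-9\right) \left(-52 + 31\right)}{-13254} + \frac{22760}{22257} = \left(-9\right) \left(-21\right) \left(- \frac{1}{13254}\right) + 22760 \cdot \frac{1}{22257} = 189 \left(- \frac{1}{13254}\right) + \frac{22760}{22257} = - \frac{63}{4418} + \frac{22760}{22257} = \frac{99151489}{98331426} \approx 1.0083$)
$\frac{J - -1032}{-8605 + 32679} = \frac{\frac{99151489}{98331426} - -1032}{-8605 + 32679} = \frac{\frac{99151489}{98331426} + \left(-11723 + 12755\right)}{24074} = \left(\frac{99151489}{98331426} + 1032\right) \frac{1}{24074} = \frac{101577183121}{98331426} \cdot \frac{1}{24074} = \frac{101577183121}{2367230749524}$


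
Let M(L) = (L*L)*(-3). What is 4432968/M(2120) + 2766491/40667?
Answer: 1546703164231/22846720600 ≈ 67.699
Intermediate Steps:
M(L) = -3*L² (M(L) = L²*(-3) = -3*L²)
4432968/M(2120) + 2766491/40667 = 4432968/((-3*2120²)) + 2766491/40667 = 4432968/((-3*4494400)) + 2766491*(1/40667) = 4432968/(-13483200) + 2766491/40667 = 4432968*(-1/13483200) + 2766491/40667 = -184707/561800 + 2766491/40667 = 1546703164231/22846720600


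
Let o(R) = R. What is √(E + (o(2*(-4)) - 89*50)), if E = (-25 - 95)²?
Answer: √9942 ≈ 99.710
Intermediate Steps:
E = 14400 (E = (-120)² = 14400)
√(E + (o(2*(-4)) - 89*50)) = √(14400 + (2*(-4) - 89*50)) = √(14400 + (-8 - 4450)) = √(14400 - 4458) = √9942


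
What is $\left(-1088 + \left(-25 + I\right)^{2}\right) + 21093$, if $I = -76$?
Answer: $30206$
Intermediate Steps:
$\left(-1088 + \left(-25 + I\right)^{2}\right) + 21093 = \left(-1088 + \left(-25 - 76\right)^{2}\right) + 21093 = \left(-1088 + \left(-101\right)^{2}\right) + 21093 = \left(-1088 + 10201\right) + 21093 = 9113 + 21093 = 30206$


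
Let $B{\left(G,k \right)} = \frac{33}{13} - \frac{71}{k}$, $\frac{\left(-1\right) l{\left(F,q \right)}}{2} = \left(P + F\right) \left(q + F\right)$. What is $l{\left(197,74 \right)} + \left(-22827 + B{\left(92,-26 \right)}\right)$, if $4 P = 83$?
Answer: $- \frac{1830949}{13} \approx -1.4084 \cdot 10^{5}$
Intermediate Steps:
$P = \frac{83}{4}$ ($P = \frac{1}{4} \cdot 83 = \frac{83}{4} \approx 20.75$)
$l{\left(F,q \right)} = - 2 \left(\frac{83}{4} + F\right) \left(F + q\right)$ ($l{\left(F,q \right)} = - 2 \left(\frac{83}{4} + F\right) \left(q + F\right) = - 2 \left(\frac{83}{4} + F\right) \left(F + q\right)$)
$B{\left(G,k \right)} = \frac{33}{13} - \frac{71}{k}$ ($B{\left(G,k \right)} = 33 \cdot \frac{1}{13} - \frac{71}{k} = \frac{33}{13} - \frac{71}{k}$)
$l{\left(197,74 \right)} + \left(-22827 + B{\left(92,-26 \right)}\right) = \left(- 2 \cdot 197^{2} - \frac{16351}{2} - 3071 - 394 \cdot 74\right) - \left(\frac{296718}{13} - \frac{71}{26}\right) = \left(\left(-2\right) 38809 - \frac{16351}{2} - 3071 - 29156\right) + \left(-22827 + \left(\frac{33}{13} - - \frac{71}{26}\right)\right) = \left(-77618 - \frac{16351}{2} - 3071 - 29156\right) + \left(-22827 + \left(\frac{33}{13} + \frac{71}{26}\right)\right) = - \frac{236041}{2} + \left(-22827 + \frac{137}{26}\right) = - \frac{236041}{2} - \frac{593365}{26} = - \frac{1830949}{13}$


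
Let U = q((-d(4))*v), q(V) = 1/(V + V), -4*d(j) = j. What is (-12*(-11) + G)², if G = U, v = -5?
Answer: 1739761/100 ≈ 17398.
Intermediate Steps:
d(j) = -j/4
q(V) = 1/(2*V)
U = -⅒ (U = 1/(2*((-(-1)*4/4*(-5)))) = 1/(2*((-1*(-1)*(-5)))) = 1/(2*((1*(-5)))) = (½)/(-5) = (½)*(-⅕) = -⅒ ≈ -0.10000)
G = -⅒ ≈ -0.10000
(-12*(-11) + G)² = (-12*(-11) - ⅒)² = (132 - ⅒)² = (1319/10)² = 1739761/100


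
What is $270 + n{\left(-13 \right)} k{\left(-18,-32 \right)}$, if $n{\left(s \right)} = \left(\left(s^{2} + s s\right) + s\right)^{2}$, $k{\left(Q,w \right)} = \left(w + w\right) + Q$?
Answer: $-8660980$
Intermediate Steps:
$k{\left(Q,w \right)} = Q + 2 w$ ($k{\left(Q,w \right)} = 2 w + Q = Q + 2 w$)
$n{\left(s \right)} = \left(s + 2 s^{2}\right)^{2}$ ($n{\left(s \right)} = \left(\left(s^{2} + s^{2}\right) + s\right)^{2} = \left(2 s^{2} + s\right)^{2} = \left(s + 2 s^{2}\right)^{2}$)
$270 + n{\left(-13 \right)} k{\left(-18,-32 \right)} = 270 + \left(-13\right)^{2} \left(1 + 2 \left(-13\right)\right)^{2} \left(-18 + 2 \left(-32\right)\right) = 270 + 169 \left(1 - 26\right)^{2} \left(-18 - 64\right) = 270 + 169 \left(-25\right)^{2} \left(-82\right) = 270 + 169 \cdot 625 \left(-82\right) = 270 + 105625 \left(-82\right) = 270 - 8661250 = -8660980$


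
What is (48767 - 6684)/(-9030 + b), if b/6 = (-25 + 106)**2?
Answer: 42083/30336 ≈ 1.3872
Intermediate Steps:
b = 39366 (b = 6*(-25 + 106)**2 = 6*81**2 = 6*6561 = 39366)
(48767 - 6684)/(-9030 + b) = (48767 - 6684)/(-9030 + 39366) = 42083/30336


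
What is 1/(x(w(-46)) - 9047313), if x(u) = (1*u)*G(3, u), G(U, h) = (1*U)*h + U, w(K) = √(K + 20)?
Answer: -I/(3*√26 + 9047391*I) ≈ -1.1053e-7 - 1.8688e-13*I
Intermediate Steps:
w(K) = √(20 + K)
G(U, h) = U + U*h (G(U, h) = U*h + U = U + U*h)
x(u) = u*(3 + 3*u) (x(u) = (1*u)*(3*(1 + u)) = u*(3 + 3*u))
1/(x(w(-46)) - 9047313) = 1/(3*√(20 - 46)*(1 + √(20 - 46)) - 9047313) = 1/(3*√(-26)*(1 + √(-26)) - 9047313) = 1/(3*(I*√26)*(1 + I*√26) - 9047313) = 1/(3*I*√26*(1 + I*√26) - 9047313) = 1/(-9047313 + 3*I*√26*(1 + I*√26))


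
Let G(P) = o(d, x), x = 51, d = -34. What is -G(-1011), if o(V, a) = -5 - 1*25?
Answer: 30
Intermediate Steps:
o(V, a) = -30 (o(V, a) = -5 - 25 = -30)
G(P) = -30
-G(-1011) = -1*(-30) = 30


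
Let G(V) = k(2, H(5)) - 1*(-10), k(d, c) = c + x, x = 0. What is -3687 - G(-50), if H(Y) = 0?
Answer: -3697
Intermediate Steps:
k(d, c) = c (k(d, c) = c + 0 = c)
G(V) = 10 (G(V) = 0 - 1*(-10) = 0 + 10 = 10)
-3687 - G(-50) = -3687 - 1*10 = -3687 - 10 = -3697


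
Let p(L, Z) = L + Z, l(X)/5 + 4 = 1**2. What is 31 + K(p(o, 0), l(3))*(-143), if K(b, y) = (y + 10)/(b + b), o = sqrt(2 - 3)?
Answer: 31 - 715*I/2 ≈ 31.0 - 357.5*I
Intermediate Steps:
l(X) = -15 (l(X) = -20 + 5*1**2 = -20 + 5*1 = -20 + 5 = -15)
o = I (o = sqrt(-1) = I ≈ 1.0*I)
K(b, y) = (10 + y)/(2*b) (K(b, y) = (10 + y)/((2*b)) = (10 + y)*(1/(2*b)) = (10 + y)/(2*b))
31 + K(p(o, 0), l(3))*(-143) = 31 + ((10 - 15)/(2*(I + 0)))*(-143) = 31 + ((1/2)*(-5)/I)*(-143) = 31 + ((1/2)*(-I)*(-5))*(-143) = 31 + (5*I/2)*(-143) = 31 - 715*I/2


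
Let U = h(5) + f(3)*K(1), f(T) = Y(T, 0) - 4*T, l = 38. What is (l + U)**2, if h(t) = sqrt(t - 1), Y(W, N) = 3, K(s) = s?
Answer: 961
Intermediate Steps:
h(t) = sqrt(-1 + t)
f(T) = 3 - 4*T
U = -7 (U = sqrt(-1 + 5) + (3 - 4*3)*1 = sqrt(4) + (3 - 12)*1 = 2 - 9*1 = 2 - 9 = -7)
(l + U)**2 = (38 - 7)**2 = 31**2 = 961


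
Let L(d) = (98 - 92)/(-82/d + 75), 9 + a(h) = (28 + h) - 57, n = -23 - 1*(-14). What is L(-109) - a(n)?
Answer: 388733/8257 ≈ 47.079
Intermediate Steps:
n = -9 (n = -23 + 14 = -9)
a(h) = -38 + h (a(h) = -9 + ((28 + h) - 57) = -9 + (-29 + h) = -38 + h)
L(d) = 6/(75 - 82/d)
L(-109) - a(n) = 6*(-109)/(-82 + 75*(-109)) - (-38 - 9) = 6*(-109)/(-82 - 8175) - 1*(-47) = 6*(-109)/(-8257) + 47 = 6*(-109)*(-1/8257) + 47 = 654/8257 + 47 = 388733/8257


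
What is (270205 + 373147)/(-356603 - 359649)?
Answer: -160838/179063 ≈ -0.89822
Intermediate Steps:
(270205 + 373147)/(-356603 - 359649) = 643352/(-716252) = 643352*(-1/716252) = -160838/179063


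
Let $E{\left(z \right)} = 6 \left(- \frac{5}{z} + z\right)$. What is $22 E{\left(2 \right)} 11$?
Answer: $-726$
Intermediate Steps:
$E{\left(z \right)} = - \frac{30}{z} + 6 z$ ($E{\left(z \right)} = 6 \left(z - \frac{5}{z}\right) = - \frac{30}{z} + 6 z$)
$22 E{\left(2 \right)} 11 = 22 \left(- \frac{30}{2} + 6 \cdot 2\right) 11 = 22 \left(\left(-30\right) \frac{1}{2} + 12\right) 11 = 22 \left(-15 + 12\right) 11 = 22 \left(-3\right) 11 = \left(-66\right) 11 = -726$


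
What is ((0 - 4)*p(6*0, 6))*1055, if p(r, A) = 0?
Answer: 0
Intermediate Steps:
((0 - 4)*p(6*0, 6))*1055 = ((0 - 4)*0)*1055 = -4*0*1055 = 0*1055 = 0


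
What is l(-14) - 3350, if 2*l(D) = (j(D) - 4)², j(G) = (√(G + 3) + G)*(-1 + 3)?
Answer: -2860 - 64*I*√11 ≈ -2860.0 - 212.26*I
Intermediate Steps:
j(G) = 2*G + 2*√(3 + G) (j(G) = (√(3 + G) + G)*2 = (G + √(3 + G))*2 = 2*G + 2*√(3 + G))
l(D) = (-4 + 2*D + 2*√(3 + D))²/2 (l(D) = ((2*D + 2*√(3 + D)) - 4)²/2 = (-4 + 2*D + 2*√(3 + D))²/2)
l(-14) - 3350 = 2*(-2 - 14 + √(3 - 14))² - 3350 = 2*(-2 - 14 + √(-11))² - 3350 = 2*(-2 - 14 + I*√11)² - 3350 = 2*(-16 + I*√11)² - 3350 = -3350 + 2*(-16 + I*√11)²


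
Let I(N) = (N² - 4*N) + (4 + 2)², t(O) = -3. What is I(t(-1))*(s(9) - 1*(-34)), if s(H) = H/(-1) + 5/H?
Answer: 4370/3 ≈ 1456.7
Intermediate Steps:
s(H) = -H + 5/H (s(H) = H*(-1) + 5/H = -H + 5/H)
I(N) = 36 + N² - 4*N (I(N) = (N² - 4*N) + 6² = (N² - 4*N) + 36 = 36 + N² - 4*N)
I(t(-1))*(s(9) - 1*(-34)) = (36 + (-3)² - 4*(-3))*((-1*9 + 5/9) - 1*(-34)) = (36 + 9 + 12)*((-9 + 5*(⅑)) + 34) = 57*((-9 + 5/9) + 34) = 57*(-76/9 + 34) = 57*(230/9) = 4370/3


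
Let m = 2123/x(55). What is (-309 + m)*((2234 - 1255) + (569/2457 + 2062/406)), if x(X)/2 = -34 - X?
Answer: -4006465816625/12683034 ≈ -3.1589e+5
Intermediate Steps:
x(X) = -68 - 2*X (x(X) = 2*(-34 - X) = -68 - 2*X)
m = -2123/178 (m = 2123/(-68 - 2*55) = 2123/(-68 - 110) = 2123/(-178) = 2123*(-1/178) = -2123/178 ≈ -11.927)
(-309 + m)*((2234 - 1255) + (569/2457 + 2062/406)) = (-309 - 2123/178)*((2234 - 1255) + (569/2457 + 2062/406)) = -57125*(979 + (569*(1/2457) + 2062*(1/406)))/178 = -57125*(979 + (569/2457 + 1031/203))/178 = -57125*(979 + 378382/71253)/178 = -57125/178*70135069/71253 = -4006465816625/12683034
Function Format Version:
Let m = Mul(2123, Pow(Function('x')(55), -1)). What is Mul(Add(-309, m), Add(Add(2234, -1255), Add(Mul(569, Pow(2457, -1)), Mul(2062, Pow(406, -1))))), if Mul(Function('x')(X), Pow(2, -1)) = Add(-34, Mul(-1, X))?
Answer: Rational(-4006465816625, 12683034) ≈ -3.1589e+5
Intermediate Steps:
Function('x')(X) = Add(-68, Mul(-2, X)) (Function('x')(X) = Mul(2, Add(-34, Mul(-1, X))) = Add(-68, Mul(-2, X)))
m = Rational(-2123, 178) (m = Mul(2123, Pow(Add(-68, Mul(-2, 55)), -1)) = Mul(2123, Pow(Add(-68, -110), -1)) = Mul(2123, Pow(-178, -1)) = Mul(2123, Rational(-1, 178)) = Rational(-2123, 178) ≈ -11.927)
Mul(Add(-309, m), Add(Add(2234, -1255), Add(Mul(569, Pow(2457, -1)), Mul(2062, Pow(406, -1))))) = Mul(Add(-309, Rational(-2123, 178)), Add(Add(2234, -1255), Add(Mul(569, Pow(2457, -1)), Mul(2062, Pow(406, -1))))) = Mul(Rational(-57125, 178), Add(979, Add(Mul(569, Rational(1, 2457)), Mul(2062, Rational(1, 406))))) = Mul(Rational(-57125, 178), Add(979, Add(Rational(569, 2457), Rational(1031, 203)))) = Mul(Rational(-57125, 178), Add(979, Rational(378382, 71253))) = Mul(Rational(-57125, 178), Rational(70135069, 71253)) = Rational(-4006465816625, 12683034)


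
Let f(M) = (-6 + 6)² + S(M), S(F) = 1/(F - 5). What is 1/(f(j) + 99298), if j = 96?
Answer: 91/9036119 ≈ 1.0071e-5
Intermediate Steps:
S(F) = 1/(-5 + F)
f(M) = 1/(-5 + M) (f(M) = (-6 + 6)² + 1/(-5 + M) = 0² + 1/(-5 + M) = 0 + 1/(-5 + M) = 1/(-5 + M))
1/(f(j) + 99298) = 1/(1/(-5 + 96) + 99298) = 1/(1/91 + 99298) = 1/(9036119/91) = 91/9036119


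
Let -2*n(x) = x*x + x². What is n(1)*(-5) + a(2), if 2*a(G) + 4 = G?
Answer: 4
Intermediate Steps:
a(G) = -2 + G/2
n(x) = -x² (n(x) = -(x*x + x²)/2 = -(x² + x²)/2 = -x²)
n(1)*(-5) + a(2) = -1*1²*(-5) + (-2 + (½)*2) = -1*1*(-5) + (-2 + 1) = -1*(-5) - 1 = 5 - 1 = 4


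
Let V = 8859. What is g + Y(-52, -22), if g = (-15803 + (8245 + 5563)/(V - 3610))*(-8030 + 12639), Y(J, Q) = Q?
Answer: -382252780129/5249 ≈ -7.2824e+7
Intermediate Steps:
g = -382252664651/5249 (g = (-15803 + (8245 + 5563)/(8859 - 3610))*(-8030 + 12639) = (-15803 + 13808/5249)*4609 = -82936139/5249*4609 = -382252664651/5249 ≈ -7.2824e+7)
g + Y(-52, -22) = -382252664651/5249 - 22 = -382252780129/5249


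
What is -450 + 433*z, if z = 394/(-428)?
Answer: -181601/214 ≈ -848.60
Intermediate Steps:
z = -197/214 (z = 394*(-1/428) = -197/214 ≈ -0.92056)
-450 + 433*z = -450 + 433*(-197/214) = -450 - 85301/214 = -181601/214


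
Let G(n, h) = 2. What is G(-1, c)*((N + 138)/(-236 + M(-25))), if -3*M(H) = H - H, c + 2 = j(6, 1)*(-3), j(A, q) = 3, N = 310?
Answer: -224/59 ≈ -3.7966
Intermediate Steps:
c = -11 (c = -2 + 3*(-3) = -2 - 9 = -11)
M(H) = 0 (M(H) = -(H - H)/3 = -⅓*0 = 0)
G(-1, c)*((N + 138)/(-236 + M(-25))) = 2*((310 + 138)/(-236 + 0)) = 2*(448/(-236)) = 2*(448*(-1/236)) = 2*(-112/59) = -224/59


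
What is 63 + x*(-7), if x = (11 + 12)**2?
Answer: -3640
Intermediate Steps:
x = 529 (x = 23**2 = 529)
63 + x*(-7) = 63 + 529*(-7) = 63 - 3703 = -3640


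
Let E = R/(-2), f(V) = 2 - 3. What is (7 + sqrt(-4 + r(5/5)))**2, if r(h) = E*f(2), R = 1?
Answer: (14 + I*sqrt(14))**2/4 ≈ 45.5 + 26.192*I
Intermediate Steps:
f(V) = -1
E = -1/2 (E = 1/(-2) = 1*(-1/2) = -1/2 ≈ -0.50000)
r(h) = 1/2 (r(h) = -1/2*(-1) = 1/2)
(7 + sqrt(-4 + r(5/5)))**2 = (7 + sqrt(-4 + 1/2))**2 = (7 + sqrt(-7/2))**2 = (7 + I*sqrt(14)/2)**2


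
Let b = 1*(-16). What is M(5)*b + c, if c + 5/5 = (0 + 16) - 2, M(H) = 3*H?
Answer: -227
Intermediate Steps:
b = -16
c = 13 (c = -1 + ((0 + 16) - 2) = -1 + (16 - 2) = -1 + 14 = 13)
M(5)*b + c = (3*5)*(-16) + 13 = 15*(-16) + 13 = -240 + 13 = -227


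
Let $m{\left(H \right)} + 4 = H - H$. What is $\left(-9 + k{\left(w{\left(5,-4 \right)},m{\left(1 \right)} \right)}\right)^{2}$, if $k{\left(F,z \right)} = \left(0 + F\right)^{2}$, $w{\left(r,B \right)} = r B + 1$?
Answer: $123904$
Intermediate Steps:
$m{\left(H \right)} = -4$ ($m{\left(H \right)} = -4 + \left(H - H\right) = -4 + 0 = -4$)
$w{\left(r,B \right)} = 1 + B r$ ($w{\left(r,B \right)} = B r + 1 = 1 + B r$)
$k{\left(F,z \right)} = F^{2}$
$\left(-9 + k{\left(w{\left(5,-4 \right)},m{\left(1 \right)} \right)}\right)^{2} = \left(-9 + \left(1 - 20\right)^{2}\right)^{2} = \left(-9 + \left(-19\right)^{2}\right)^{2} = \left(-9 + 361\right)^{2} = 352^{2} = 123904$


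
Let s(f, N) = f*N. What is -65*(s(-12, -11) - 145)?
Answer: 845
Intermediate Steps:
s(f, N) = N*f
-65*(s(-12, -11) - 145) = -65*(-11*(-12) - 145) = -65*(132 - 145) = -65*(-13) = 845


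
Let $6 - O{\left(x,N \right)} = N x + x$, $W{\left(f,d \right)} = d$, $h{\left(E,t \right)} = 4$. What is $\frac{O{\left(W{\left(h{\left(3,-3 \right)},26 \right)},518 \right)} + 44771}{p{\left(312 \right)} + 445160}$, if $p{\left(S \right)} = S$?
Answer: $\frac{31283}{445472} \approx 0.070224$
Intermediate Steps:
$O{\left(x,N \right)} = 6 - x - N x$ ($O{\left(x,N \right)} = 6 - \left(N x + x\right) = 6 - \left(x + N x\right) = 6 - x - N x$)
$\frac{O{\left(W{\left(h{\left(3,-3 \right)},26 \right)},518 \right)} + 44771}{p{\left(312 \right)} + 445160} = \frac{\left(6 - 26 - 518 \cdot 26\right) + 44771}{312 + 445160} = \frac{\left(6 - 26 - 13468\right) + 44771}{445472} = \left(-13488 + 44771\right) \frac{1}{445472} = 31283 \cdot \frac{1}{445472} = \frac{31283}{445472}$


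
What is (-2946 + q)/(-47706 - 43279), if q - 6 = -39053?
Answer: 41993/90985 ≈ 0.46154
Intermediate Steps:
q = -39047 (q = 6 - 39053 = -39047)
(-2946 + q)/(-47706 - 43279) = (-2946 - 39047)/(-47706 - 43279) = -41993/(-90985) = -41993*(-1/90985) = 41993/90985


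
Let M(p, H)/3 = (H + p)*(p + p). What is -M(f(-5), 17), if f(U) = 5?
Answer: -660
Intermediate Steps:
M(p, H) = 6*p*(H + p) (M(p, H) = 3*((H + p)*(p + p)) = 3*((H + p)*(2*p)) = 3*(2*p*(H + p)) = 6*p*(H + p))
-M(f(-5), 17) = -6*5*(17 + 5) = -6*5*22 = -1*660 = -660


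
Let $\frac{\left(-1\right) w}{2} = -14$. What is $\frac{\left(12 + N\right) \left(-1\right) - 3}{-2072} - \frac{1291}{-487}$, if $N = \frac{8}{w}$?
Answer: $\frac{18776773}{7063448} \approx 2.6583$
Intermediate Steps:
$w = 28$ ($w = \left(-2\right) \left(-14\right) = 28$)
$N = \frac{2}{7}$ ($N = \frac{8}{28} = 8 \cdot \frac{1}{28} = \frac{2}{7} \approx 0.28571$)
$\frac{\left(12 + N\right) \left(-1\right) - 3}{-2072} - \frac{1291}{-487} = \frac{\left(12 + \frac{2}{7}\right) \left(-1\right) - 3}{-2072} - \frac{1291}{-487} = \left(\frac{86}{7} \left(-1\right) - 3\right) \left(- \frac{1}{2072}\right) - - \frac{1291}{487} = \left(- \frac{86}{7} - 3\right) \left(- \frac{1}{2072}\right) + \frac{1291}{487} = \left(- \frac{107}{7}\right) \left(- \frac{1}{2072}\right) + \frac{1291}{487} = \frac{107}{14504} + \frac{1291}{487} = \frac{18776773}{7063448}$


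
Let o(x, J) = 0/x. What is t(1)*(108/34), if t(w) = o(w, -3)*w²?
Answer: 0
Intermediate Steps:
o(x, J) = 0
t(w) = 0 (t(w) = 0*w² = 0)
t(1)*(108/34) = 0*(108/34) = 0*(108*(1/34)) = 0*(54/17) = 0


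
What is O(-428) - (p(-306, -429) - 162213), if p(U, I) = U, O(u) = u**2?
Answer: 345703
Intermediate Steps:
O(-428) - (p(-306, -429) - 162213) = (-428)**2 - (-306 - 162213) = 183184 - 1*(-162519) = 183184 + 162519 = 345703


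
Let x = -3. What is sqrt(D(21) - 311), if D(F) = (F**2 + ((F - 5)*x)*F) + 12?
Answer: I*sqrt(866) ≈ 29.428*I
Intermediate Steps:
D(F) = 12 + F**2 + F*(15 - 3*F) (D(F) = (F**2 + ((F - 5)*(-3))*F) + 12 = (F**2 + ((-5 + F)*(-3))*F) + 12 = (F**2 + (15 - 3*F)*F) + 12 = (F**2 + F*(15 - 3*F)) + 12 = 12 + F**2 + F*(15 - 3*F))
sqrt(D(21) - 311) = sqrt((12 - 2*21**2 + 15*21) - 311) = sqrt((12 - 2*441 + 315) - 311) = sqrt((12 - 882 + 315) - 311) = sqrt(-555 - 311) = sqrt(-866) = I*sqrt(866)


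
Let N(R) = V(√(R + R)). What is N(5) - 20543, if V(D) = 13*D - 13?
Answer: -20556 + 13*√10 ≈ -20515.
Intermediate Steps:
V(D) = -13 + 13*D
N(R) = -13 + 13*√2*√R (N(R) = -13 + 13*√(R + R) = -13 + 13*√(2*R) = -13 + 13*(√2*√R) = -13 + 13*√2*√R)
N(5) - 20543 = (-13 + 13*√2*√5) - 20543 = (-13 + 13*√10) - 20543 = -20556 + 13*√10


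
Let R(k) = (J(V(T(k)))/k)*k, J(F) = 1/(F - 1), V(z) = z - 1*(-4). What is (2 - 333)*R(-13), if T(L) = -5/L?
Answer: -4303/44 ≈ -97.795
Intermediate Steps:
V(z) = 4 + z (V(z) = z + 4 = 4 + z)
J(F) = 1/(-1 + F)
R(k) = 1/(3 - 5/k) (R(k) = (1/((-1 + (4 - 5/k))*k))*k = (1/((3 - 5/k)*k))*k = (1/(k*(3 - 5/k)))*k = 1/(3 - 5/k))
(2 - 333)*R(-13) = (2 - 333)*(-13/(-5 + 3*(-13))) = -(-4303)/(-5 - 39) = -(-4303)/(-44) = -(-4303)*(-1)/44 = -331*13/44 = -4303/44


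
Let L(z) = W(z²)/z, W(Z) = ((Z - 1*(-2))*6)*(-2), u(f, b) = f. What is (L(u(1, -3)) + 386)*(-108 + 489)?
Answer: 133350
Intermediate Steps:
W(Z) = -24 - 12*Z (W(Z) = ((Z + 2)*6)*(-2) = ((2 + Z)*6)*(-2) = (12 + 6*Z)*(-2) = -24 - 12*Z)
L(z) = (-24 - 12*z²)/z
(L(u(1, -3)) + 386)*(-108 + 489) = ((-24/1 - 12*1) + 386)*(-108 + 489) = ((-24*1 - 12) + 386)*381 = ((-24 - 12) + 386)*381 = (-36 + 386)*381 = 350*381 = 133350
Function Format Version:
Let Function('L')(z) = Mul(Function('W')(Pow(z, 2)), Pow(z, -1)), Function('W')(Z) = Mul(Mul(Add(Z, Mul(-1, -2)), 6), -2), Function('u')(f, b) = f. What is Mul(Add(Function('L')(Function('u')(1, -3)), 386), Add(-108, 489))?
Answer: 133350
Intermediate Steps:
Function('W')(Z) = Add(-24, Mul(-12, Z)) (Function('W')(Z) = Mul(Mul(Add(Z, 2), 6), -2) = Mul(Mul(Add(2, Z), 6), -2) = Mul(Add(12, Mul(6, Z)), -2) = Add(-24, Mul(-12, Z)))
Function('L')(z) = Mul(Pow(z, -1), Add(-24, Mul(-12, Pow(z, 2)))) (Function('L')(z) = Mul(Add(-24, Mul(-12, Pow(z, 2))), Pow(z, -1)) = Mul(Pow(z, -1), Add(-24, Mul(-12, Pow(z, 2)))))
Mul(Add(Function('L')(Function('u')(1, -3)), 386), Add(-108, 489)) = Mul(Add(Add(Mul(-24, Pow(1, -1)), Mul(-12, 1)), 386), Add(-108, 489)) = Mul(Add(Add(Mul(-24, 1), -12), 386), 381) = Mul(Add(Add(-24, -12), 386), 381) = Mul(Add(-36, 386), 381) = Mul(350, 381) = 133350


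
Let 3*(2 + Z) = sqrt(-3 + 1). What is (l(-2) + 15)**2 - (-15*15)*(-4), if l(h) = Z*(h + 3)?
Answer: -6581/9 + 26*I*sqrt(2)/3 ≈ -731.22 + 12.257*I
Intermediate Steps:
Z = -2 + I*sqrt(2)/3 (Z = -2 + sqrt(-3 + 1)/3 = -2 + sqrt(-2)/3 = -2 + (I*sqrt(2))/3 = -2 + I*sqrt(2)/3 ≈ -2.0 + 0.4714*I)
l(h) = (-2 + I*sqrt(2)/3)*(3 + h) (l(h) = (-2 + I*sqrt(2)/3)*(h + 3) = (-2 + I*sqrt(2)/3)*(3 + h))
(l(-2) + 15)**2 - (-15*15)*(-4) = (-(3 - 2)*(6 - I*sqrt(2))/3 + 15)**2 - (-15*15)*(-4) = (-1/3*1*(6 - I*sqrt(2)) + 15)**2 - (-225)*(-4) = ((-2 + I*sqrt(2)/3) + 15)**2 - 1*900 = (13 + I*sqrt(2)/3)**2 - 900 = -900 + (13 + I*sqrt(2)/3)**2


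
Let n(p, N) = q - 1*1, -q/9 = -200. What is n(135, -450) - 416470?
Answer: -414671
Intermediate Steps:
q = 1800 (q = -9*(-200) = 1800)
n(p, N) = 1799 (n(p, N) = 1800 - 1*1 = 1800 - 1 = 1799)
n(135, -450) - 416470 = 1799 - 416470 = -414671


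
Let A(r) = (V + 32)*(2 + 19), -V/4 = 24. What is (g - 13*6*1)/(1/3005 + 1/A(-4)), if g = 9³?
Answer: -2629206720/1661 ≈ -1.5829e+6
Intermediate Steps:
V = -96 (V = -4*24 = -96)
A(r) = -1344 (A(r) = (-96 + 32)*(2 + 19) = -64*21 = -1344)
g = 729
(g - 13*6*1)/(1/3005 + 1/A(-4)) = (729 - 13*6*1)/(1/3005 + 1/(-1344)) = (729 - 78*1)/(1/3005 - 1/1344) = (729 - 78)/(-1661/4038720) = 651*(-4038720/1661) = -2629206720/1661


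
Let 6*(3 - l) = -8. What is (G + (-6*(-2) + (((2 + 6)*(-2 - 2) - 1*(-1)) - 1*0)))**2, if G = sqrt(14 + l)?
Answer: (57 - sqrt(165))**2/9 ≈ 216.63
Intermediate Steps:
l = 13/3 (l = 3 - 1/6*(-8) = 3 + 4/3 = 13/3 ≈ 4.3333)
G = sqrt(165)/3 (G = sqrt(14 + 13/3) = sqrt(55/3) = sqrt(165)/3 ≈ 4.2817)
(G + (-6*(-2) + (((2 + 6)*(-2 - 2) - 1*(-1)) - 1*0)))**2 = (sqrt(165)/3 + (-6*(-2) + (((2 + 6)*(-2 - 2) - 1*(-1)) - 1*0)))**2 = (sqrt(165)/3 + (12 + ((8*(-4) + 1) + 0)))**2 = (sqrt(165)/3 + (12 + ((-32 + 1) + 0)))**2 = (sqrt(165)/3 + (12 + (-31 + 0)))**2 = (sqrt(165)/3 + (12 - 31))**2 = (sqrt(165)/3 - 19)**2 = (-19 + sqrt(165)/3)**2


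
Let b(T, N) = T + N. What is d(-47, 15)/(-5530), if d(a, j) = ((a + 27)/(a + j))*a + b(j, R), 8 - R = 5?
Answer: 13/6320 ≈ 0.0020570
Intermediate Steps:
R = 3 (R = 8 - 1*5 = 8 - 5 = 3)
b(T, N) = N + T
d(a, j) = 3 + j + a*(27 + a)/(a + j) (d(a, j) = ((a + 27)/(a + j))*a + (3 + j) = ((27 + a)/(a + j))*a + (3 + j) = a*(27 + a)/(a + j) + (3 + j) = 3 + j + a*(27 + a)/(a + j))
d(-47, 15)/(-5530) = (((-47)² + 27*(-47) - 47*(3 + 15) + 15*(3 + 15))/(-47 + 15))/(-5530) = ((2209 - 1269 - 47*18 + 15*18)/(-32))*(-1/5530) = -(2209 - 1269 - 846 + 270)/32*(-1/5530) = -1/32*364*(-1/5530) = -91/8*(-1/5530) = 13/6320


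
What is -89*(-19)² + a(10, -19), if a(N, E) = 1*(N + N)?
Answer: -32109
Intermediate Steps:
a(N, E) = 2*N (a(N, E) = 1*(2*N) = 2*N)
-89*(-19)² + a(10, -19) = -89*(-19)² + 2*10 = -89*361 + 20 = -32129 + 20 = -32109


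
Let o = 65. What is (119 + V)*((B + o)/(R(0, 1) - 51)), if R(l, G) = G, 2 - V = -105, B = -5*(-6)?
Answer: -2147/5 ≈ -429.40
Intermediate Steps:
B = 30
V = 107 (V = 2 - 1*(-105) = 2 + 105 = 107)
(119 + V)*((B + o)/(R(0, 1) - 51)) = (119 + 107)*((30 + 65)/(1 - 51)) = 226*(95/(-50)) = 226*(95*(-1/50)) = 226*(-19/10) = -2147/5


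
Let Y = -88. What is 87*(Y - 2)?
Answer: -7830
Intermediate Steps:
87*(Y - 2) = 87*(-88 - 2) = 87*(-90) = -7830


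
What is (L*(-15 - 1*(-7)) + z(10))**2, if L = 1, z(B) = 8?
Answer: 0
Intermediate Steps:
(L*(-15 - 1*(-7)) + z(10))**2 = (1*(-15 - 1*(-7)) + 8)**2 = (1*(-15 + 7) + 8)**2 = (1*(-8) + 8)**2 = (-8 + 8)**2 = 0**2 = 0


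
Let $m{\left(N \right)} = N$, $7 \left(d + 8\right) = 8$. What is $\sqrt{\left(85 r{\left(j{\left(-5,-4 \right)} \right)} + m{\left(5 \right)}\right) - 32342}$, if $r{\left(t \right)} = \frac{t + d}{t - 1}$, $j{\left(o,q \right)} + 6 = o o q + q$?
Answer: $\frac{i \sqrt{19468759863}}{777} \approx 179.58 i$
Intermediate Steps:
$j{\left(o,q \right)} = -6 + q + q o^{2}$ ($j{\left(o,q \right)} = -6 + \left(o o q + q\right) = -6 + \left(o^{2} q + q\right) = -6 + \left(q o^{2} + q\right) = -6 + \left(q + q o^{2}\right) = -6 + q + q o^{2}$)
$d = - \frac{48}{7}$ ($d = -8 + \frac{1}{7} \cdot 8 = -8 + \frac{8}{7} = - \frac{48}{7} \approx -6.8571$)
$r{\left(t \right)} = \frac{- \frac{48}{7} + t}{-1 + t}$ ($r{\left(t \right)} = \frac{t - \frac{48}{7}}{t - 1} = \frac{- \frac{48}{7} + t}{-1 + t}$)
$\sqrt{\left(85 r{\left(j{\left(-5,-4 \right)} \right)} + m{\left(5 \right)}\right) - 32342} = \sqrt{\left(85 \frac{- \frac{48}{7} - \left(10 + 100\right)}{-1 - \left(10 + 100\right)} + 5\right) - 32342} = \sqrt{\left(85 \frac{- \frac{48}{7} - 110}{-1 - 110} + 5\right) - 32342} = \sqrt{\left(85 \frac{1}{-111} \left(- \frac{818}{7}\right) + 5\right) - 32342} = \sqrt{\left(85 \left(\left(- \frac{1}{111}\right) \left(- \frac{818}{7}\right)\right) + 5\right) - 32342} = \sqrt{\left(85 \cdot \frac{818}{777} + 5\right) - 32342} = \sqrt{\left(\frac{69530}{777} + 5\right) - 32342} = \sqrt{\frac{73415}{777} - 32342} = \sqrt{- \frac{25056319}{777}} = \frac{i \sqrt{19468759863}}{777}$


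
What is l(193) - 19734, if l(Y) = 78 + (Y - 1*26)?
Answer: -19489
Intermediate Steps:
l(Y) = 52 + Y (l(Y) = 78 + (Y - 26) = 78 + (-26 + Y) = 52 + Y)
l(193) - 19734 = (52 + 193) - 19734 = 245 - 19734 = -19489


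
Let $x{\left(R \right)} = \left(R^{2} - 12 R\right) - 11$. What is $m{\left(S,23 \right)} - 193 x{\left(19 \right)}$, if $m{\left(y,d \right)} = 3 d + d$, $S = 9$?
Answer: $-23454$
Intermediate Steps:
$m{\left(y,d \right)} = 4 d$
$x{\left(R \right)} = -11 + R^{2} - 12 R$
$m{\left(S,23 \right)} - 193 x{\left(19 \right)} = 4 \cdot 23 - 193 \left(-11 + 19^{2} - 228\right) = 92 - 193 \left(-11 + 361 - 228\right) = 92 - 23546 = -23454$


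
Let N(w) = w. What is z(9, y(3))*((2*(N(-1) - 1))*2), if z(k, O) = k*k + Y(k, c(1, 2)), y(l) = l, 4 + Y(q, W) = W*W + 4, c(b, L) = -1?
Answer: -656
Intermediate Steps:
Y(q, W) = W² (Y(q, W) = -4 + (W*W + 4) = -4 + (W² + 4) = -4 + (4 + W²) = W²)
z(k, O) = 1 + k² (z(k, O) = k*k + (-1)² = k² + 1 = 1 + k²)
z(9, y(3))*((2*(N(-1) - 1))*2) = (1 + 9²)*((2*(-1 - 1))*2) = (1 + 81)*((2*(-2))*2) = 82*(-4*2) = 82*(-8) = -656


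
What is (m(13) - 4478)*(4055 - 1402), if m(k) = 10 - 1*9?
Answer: -11877481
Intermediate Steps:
m(k) = 1 (m(k) = 10 - 9 = 1)
(m(13) - 4478)*(4055 - 1402) = (1 - 4478)*(4055 - 1402) = -4477*2653 = -11877481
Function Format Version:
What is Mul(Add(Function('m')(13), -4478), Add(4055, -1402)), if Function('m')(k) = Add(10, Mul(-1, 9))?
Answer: -11877481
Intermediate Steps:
Function('m')(k) = 1 (Function('m')(k) = Add(10, -9) = 1)
Mul(Add(Function('m')(13), -4478), Add(4055, -1402)) = Mul(Add(1, -4478), Add(4055, -1402)) = Mul(-4477, 2653) = -11877481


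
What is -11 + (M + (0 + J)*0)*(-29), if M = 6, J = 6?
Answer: -185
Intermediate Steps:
-11 + (M + (0 + J)*0)*(-29) = -11 + (6 + (0 + 6)*0)*(-29) = -11 + (6 + 6*0)*(-29) = -11 + (6 + 0)*(-29) = -11 + 6*(-29) = -11 - 174 = -185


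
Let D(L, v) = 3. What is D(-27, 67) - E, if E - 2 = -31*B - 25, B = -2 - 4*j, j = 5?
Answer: -656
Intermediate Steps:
B = -22 (B = -2 - 4*5 = -2 - 20 = -22)
E = 659 (E = 2 + (-31*(-22) - 25) = 2 + (682 - 25) = 2 + 657 = 659)
D(-27, 67) - E = 3 - 1*659 = 3 - 659 = -656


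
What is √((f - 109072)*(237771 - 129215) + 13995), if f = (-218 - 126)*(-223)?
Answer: I*√3512858165 ≈ 59269.0*I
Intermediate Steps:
f = 76712 (f = -344*(-223) = 76712)
√((f - 109072)*(237771 - 129215) + 13995) = √((76712 - 109072)*(237771 - 129215) + 13995) = √(-32360*108556 + 13995) = √(-3512872160 + 13995) = √(-3512858165) = I*√3512858165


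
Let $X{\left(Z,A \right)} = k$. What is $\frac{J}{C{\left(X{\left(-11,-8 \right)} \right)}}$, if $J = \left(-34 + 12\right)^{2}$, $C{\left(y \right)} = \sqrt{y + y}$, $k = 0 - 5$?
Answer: $- \frac{242 i \sqrt{10}}{5} \approx - 153.05 i$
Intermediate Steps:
$k = -5$
$X{\left(Z,A \right)} = -5$
$C{\left(y \right)} = \sqrt{2} \sqrt{y}$ ($C{\left(y \right)} = \sqrt{2 y} = \sqrt{2} \sqrt{y}$)
$J = 484$ ($J = \left(-22\right)^{2} = 484$)
$\frac{J}{C{\left(X{\left(-11,-8 \right)} \right)}} = \frac{484}{\sqrt{2} \sqrt{-5}} = \frac{484}{\sqrt{2} i \sqrt{5}} = \frac{484}{i \sqrt{10}} = 484 \left(- \frac{i \sqrt{10}}{10}\right) = - \frac{242 i \sqrt{10}}{5}$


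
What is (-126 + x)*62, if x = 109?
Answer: -1054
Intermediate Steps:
(-126 + x)*62 = (-126 + 109)*62 = -17*62 = -1054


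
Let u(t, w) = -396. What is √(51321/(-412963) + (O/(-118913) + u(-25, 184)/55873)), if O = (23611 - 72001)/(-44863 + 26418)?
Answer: I*√13460053249727333228083575740845025877/10121645532088786843 ≈ 0.36247*I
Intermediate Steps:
O = 9678/3689 (O = -48390/(-18445) = -48390*(-1/18445) = 9678/3689 ≈ 2.6235)
√(51321/(-412963) + (O/(-118913) + u(-25, 184)/55873)) = √(51321/(-412963) + ((9678/3689)/(-118913) - 396/55873)) = √(51321*(-1/412963) + ((9678/3689)*(-1/118913) - 396*1/55873)) = √(-51321/412963 + (-9678/438670057 - 396/55873)) = √(-51321/412963 - 174254081466/24509812094761) = √(-1329828554759673039/10121645532088786843) = I*√13460053249727333228083575740845025877/10121645532088786843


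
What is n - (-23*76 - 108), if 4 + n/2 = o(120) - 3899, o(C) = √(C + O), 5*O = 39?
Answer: -5950 + 6*√355/5 ≈ -5927.4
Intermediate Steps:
O = 39/5 (O = (⅕)*39 = 39/5 ≈ 7.8000)
o(C) = √(39/5 + C) (o(C) = √(C + 39/5) = √(39/5 + C))
n = -7806 + 6*√355/5 (n = -8 + 2*(√(195 + 25*120)/5 - 3899) = -8 + 2*(√(195 + 3000)/5 - 3899) = -8 + 2*(√3195/5 - 3899) = -8 + 2*((3*√355)/5 - 3899) = -8 + 2*(3*√355/5 - 3899) = -8 + 2*(-3899 + 3*√355/5) = -8 + (-7798 + 6*√355/5) = -7806 + 6*√355/5 ≈ -7783.4)
n - (-23*76 - 108) = (-7806 + 6*√355/5) - (-23*76 - 108) = (-7806 + 6*√355/5) - (-1748 - 108) = (-7806 + 6*√355/5) - 1*(-1856) = (-7806 + 6*√355/5) + 1856 = -5950 + 6*√355/5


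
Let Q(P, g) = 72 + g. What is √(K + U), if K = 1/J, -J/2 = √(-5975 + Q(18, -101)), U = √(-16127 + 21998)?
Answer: √(9012004*√5871 + 1501*I*√1501)/3002 ≈ 8.7534 + 0.00036859*I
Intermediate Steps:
U = √5871 ≈ 76.622
J = -4*I*√1501 (J = -2*√(-5975 + (72 - 101)) = -2*√(-5975 - 29) = -4*I*√1501 ≈ -154.97*I)
K = I*√1501/6004 (K = 1/(-4*I*√1501) = I*√1501/6004 ≈ 0.0064528*I)
√(K + U) = √(I*√1501/6004 + √5871) = √(√5871 + I*√1501/6004)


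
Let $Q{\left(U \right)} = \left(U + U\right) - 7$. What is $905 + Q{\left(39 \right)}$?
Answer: $976$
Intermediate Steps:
$Q{\left(U \right)} = -7 + 2 U$ ($Q{\left(U \right)} = 2 U - 7 = -7 + 2 U$)
$905 + Q{\left(39 \right)} = 905 + \left(-7 + 2 \cdot 39\right) = 905 + \left(-7 + 78\right) = 905 + 71 = 976$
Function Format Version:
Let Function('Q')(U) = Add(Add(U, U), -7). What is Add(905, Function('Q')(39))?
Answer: 976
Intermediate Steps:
Function('Q')(U) = Add(-7, Mul(2, U)) (Function('Q')(U) = Add(Mul(2, U), -7) = Add(-7, Mul(2, U)))
Add(905, Function('Q')(39)) = Add(905, Add(-7, Mul(2, 39))) = Add(905, Add(-7, 78)) = Add(905, 71) = 976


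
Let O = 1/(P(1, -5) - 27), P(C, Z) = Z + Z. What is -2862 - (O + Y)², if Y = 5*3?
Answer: -4224994/1369 ≈ -3086.2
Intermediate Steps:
P(C, Z) = 2*Z
Y = 15
O = -1/37 (O = 1/(2*(-5) - 27) = 1/(-10 - 27) = 1/(-37) = -1/37 ≈ -0.027027)
-2862 - (O + Y)² = -2862 - (-1/37 + 15)² = -2862 - (554/37)² = -2862 - 1*306916/1369 = -2862 - 306916/1369 = -4224994/1369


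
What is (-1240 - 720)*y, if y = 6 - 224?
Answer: 427280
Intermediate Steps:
y = -218
(-1240 - 720)*y = (-1240 - 720)*(-218) = -1960*(-218) = 427280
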